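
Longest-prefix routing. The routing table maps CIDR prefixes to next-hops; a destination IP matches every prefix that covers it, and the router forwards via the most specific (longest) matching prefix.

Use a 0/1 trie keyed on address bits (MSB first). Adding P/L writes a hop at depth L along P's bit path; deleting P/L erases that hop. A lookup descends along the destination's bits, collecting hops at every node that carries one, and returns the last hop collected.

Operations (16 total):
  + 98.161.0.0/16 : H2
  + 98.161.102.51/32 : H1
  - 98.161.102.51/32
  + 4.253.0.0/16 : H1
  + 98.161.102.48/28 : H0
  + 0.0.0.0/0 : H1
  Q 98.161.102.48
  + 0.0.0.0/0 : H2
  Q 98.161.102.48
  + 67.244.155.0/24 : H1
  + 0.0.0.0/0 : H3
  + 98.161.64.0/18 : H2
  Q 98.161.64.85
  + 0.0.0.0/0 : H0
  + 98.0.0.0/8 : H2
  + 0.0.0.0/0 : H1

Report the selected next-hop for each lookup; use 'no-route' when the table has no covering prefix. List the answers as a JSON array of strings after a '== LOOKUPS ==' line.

Apply in order:
  + 98.161.0.0/16 (H2) depth=16
  + 98.161.102.51/32 (H1) depth=32
  - 98.161.102.51/32 clear@32
  + 4.253.0.0/16 (H1) depth=16
  + 98.161.102.48/28 (H0) depth=28
  + 0.0.0.0/0 (H1) depth=0
  lookup 98.161.102.48: bits 011000101010000101100110001100 walk d0:H1→d1:-→d2:-→d3:-→d4:-→d5:-→d6:-→d7:-→d8:-→d9:-→d10:-→d11:-→d12:-→d13:-→d14:-→d15:-→d16:H2→d17:-→d18:-→d19:-→d20:-→d21:-→d22:-→d23:-→d24:-→d25:-→d26:-→d27:-→d28:H0→d29:-→d30:- -> H0
  + 0.0.0.0/0 (H2) depth=0
  lookup 98.161.102.48: bits 011000101010000101100110001100 walk d0:H2→d1:-→d2:-→d3:-→d4:-→d5:-→d6:-→d7:-→d8:-→d9:-→d10:-→d11:-→d12:-→d13:-→d14:-→d15:-→d16:H2→d17:-→d18:-→d19:-→d20:-→d21:-→d22:-→d23:-→d24:-→d25:-→d26:-→d27:-→d28:H0→d29:-→d30:- -> H0
  + 67.244.155.0/24 (H1) depth=24
  + 0.0.0.0/0 (H3) depth=0
  + 98.161.64.0/18 (H2) depth=18
  lookup 98.161.64.85: bits 011000101010000101 walk d0:H3→d1:-→d2:-→d3:-→d4:-→d5:-→d6:-→d7:-→d8:-→d9:-→d10:-→d11:-→d12:-→d13:-→d14:-→d15:-→d16:H2→d17:-→d18:H2 -> H2
  + 0.0.0.0/0 (H0) depth=0
  + 98.0.0.0/8 (H2) depth=8
  + 0.0.0.0/0 (H1) depth=0

== LOOKUPS ==
["H0","H0","H2"]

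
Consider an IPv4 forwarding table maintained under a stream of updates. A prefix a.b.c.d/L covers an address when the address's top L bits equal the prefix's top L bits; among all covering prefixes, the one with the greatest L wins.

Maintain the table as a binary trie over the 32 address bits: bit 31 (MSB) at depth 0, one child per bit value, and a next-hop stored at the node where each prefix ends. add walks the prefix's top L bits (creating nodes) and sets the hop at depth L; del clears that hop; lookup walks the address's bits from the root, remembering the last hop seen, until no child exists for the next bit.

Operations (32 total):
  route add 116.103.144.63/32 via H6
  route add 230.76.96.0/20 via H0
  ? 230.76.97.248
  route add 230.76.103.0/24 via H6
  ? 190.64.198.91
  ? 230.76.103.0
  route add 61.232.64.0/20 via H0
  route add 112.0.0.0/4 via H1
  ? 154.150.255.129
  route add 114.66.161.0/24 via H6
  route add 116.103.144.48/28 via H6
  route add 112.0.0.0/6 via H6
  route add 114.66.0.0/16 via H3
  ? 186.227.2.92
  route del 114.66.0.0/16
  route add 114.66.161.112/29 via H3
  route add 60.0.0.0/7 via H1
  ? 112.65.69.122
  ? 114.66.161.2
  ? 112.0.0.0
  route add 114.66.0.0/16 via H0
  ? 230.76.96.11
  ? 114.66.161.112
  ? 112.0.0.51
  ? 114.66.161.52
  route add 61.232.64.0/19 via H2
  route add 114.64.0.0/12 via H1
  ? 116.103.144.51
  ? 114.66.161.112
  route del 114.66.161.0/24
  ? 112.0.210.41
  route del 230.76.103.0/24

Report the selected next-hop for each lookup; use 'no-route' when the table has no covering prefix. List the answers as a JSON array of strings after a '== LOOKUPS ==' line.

Apply in order:
  + 116.103.144.63/32 (H6) depth=32
  + 230.76.96.0/20 (H0) depth=20
  Q 230.76.97.248: descend 11100110010011000110 ; hops seen [H0] ; pick H0
  + 230.76.103.0/24 (H6) depth=24
  Q 190.64.198.91: descend 1 ; hops seen [∅] ; pick no-route
  Q 230.76.103.0: descend 111001100100110001100111 ; hops seen [H0,H6] ; pick H6
  + 61.232.64.0/20 (H0) depth=20
  + 112.0.0.0/4 (H1) depth=4
  Q 154.150.255.129: descend 1 ; hops seen [∅] ; pick no-route
  + 114.66.161.0/24 (H6) depth=24
  + 116.103.144.48/28 (H6) depth=28
  + 112.0.0.0/6 (H6) depth=6
  + 114.66.0.0/16 (H3) depth=16
  Q 186.227.2.92: descend 1 ; hops seen [∅] ; pick no-route
  del 114.66.0.0/16 (clear depth 16)
  + 114.66.161.112/29 (H3) depth=29
  + 60.0.0.0/7 (H1) depth=7
  Q 112.65.69.122: descend 011100 ; hops seen [H1,H6] ; pick H6
  Q 114.66.161.2: descend 0111001001000010101000010 ; hops seen [H1,H6,H6] ; pick H6
  Q 112.0.0.0: descend 011100 ; hops seen [H1,H6] ; pick H6
  + 114.66.0.0/16 (H0) depth=16
  Q 230.76.96.11: descend 111001100100110001100 ; hops seen [H0] ; pick H0
  Q 114.66.161.112: descend 01110010010000101010000101110 ; hops seen [H1,H6,H0,H6,H3] ; pick H3
  Q 112.0.0.51: descend 011100 ; hops seen [H1,H6] ; pick H6
  Q 114.66.161.52: descend 0111001001000010101000010 ; hops seen [H1,H6,H0,H6] ; pick H6
  + 61.232.64.0/19 (H2) depth=19
  + 114.64.0.0/12 (H1) depth=12
  Q 116.103.144.51: descend 0111010001100111100100000011 ; hops seen [H1,H6] ; pick H6
  Q 114.66.161.112: descend 01110010010000101010000101110 ; hops seen [H1,H6,H1,H0,H6,H3] ; pick H3
  del 114.66.161.0/24 (clear depth 24)
  Q 112.0.210.41: descend 011100 ; hops seen [H1,H6] ; pick H6
  del 230.76.103.0/24 (clear depth 24)

== LOOKUPS ==
["H0","no-route","H6","no-route","no-route","H6","H6","H6","H0","H3","H6","H6","H6","H3","H6"]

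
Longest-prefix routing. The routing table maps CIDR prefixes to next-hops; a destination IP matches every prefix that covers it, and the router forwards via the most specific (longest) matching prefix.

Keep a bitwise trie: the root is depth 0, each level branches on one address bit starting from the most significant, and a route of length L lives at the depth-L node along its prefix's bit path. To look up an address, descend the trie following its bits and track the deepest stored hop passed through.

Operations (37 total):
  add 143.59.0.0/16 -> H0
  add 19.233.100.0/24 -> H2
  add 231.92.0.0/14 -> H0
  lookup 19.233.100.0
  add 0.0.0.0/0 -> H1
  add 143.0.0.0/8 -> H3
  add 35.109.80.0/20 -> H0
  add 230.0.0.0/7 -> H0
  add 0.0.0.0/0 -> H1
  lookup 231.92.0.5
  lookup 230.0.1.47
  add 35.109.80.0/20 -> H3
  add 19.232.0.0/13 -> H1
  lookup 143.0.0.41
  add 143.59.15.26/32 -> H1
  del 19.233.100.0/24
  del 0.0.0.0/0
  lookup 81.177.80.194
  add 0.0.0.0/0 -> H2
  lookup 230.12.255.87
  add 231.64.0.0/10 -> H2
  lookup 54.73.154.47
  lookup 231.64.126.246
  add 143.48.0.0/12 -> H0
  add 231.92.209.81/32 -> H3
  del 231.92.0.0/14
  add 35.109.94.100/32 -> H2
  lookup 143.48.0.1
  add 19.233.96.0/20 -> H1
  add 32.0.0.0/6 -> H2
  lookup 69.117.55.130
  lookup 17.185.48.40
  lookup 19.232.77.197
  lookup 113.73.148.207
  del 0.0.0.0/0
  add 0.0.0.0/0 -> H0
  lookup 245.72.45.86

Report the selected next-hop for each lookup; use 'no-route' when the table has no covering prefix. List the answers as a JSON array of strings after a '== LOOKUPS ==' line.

Trace:
  + 143.59.0.0/16 (H0) depth=16
  + 19.233.100.0/24 (H2) depth=24
  + 231.92.0.0/14 (H0) depth=14
  Q 19.233.100.0: descend 000100111110100101100100 ; hops seen [H2] ; pick H2
  + 0.0.0.0/0 (H1) depth=0
  + 143.0.0.0/8 (H3) depth=8
  + 35.109.80.0/20 (H0) depth=20
  + 230.0.0.0/7 (H0) depth=7
  + 0.0.0.0/0 (H1) depth=0
  Q 231.92.0.5: descend 11100111010111 ; hops seen [H1,H0,H0] ; pick H0
  Q 230.0.1.47: descend 1110011 ; hops seen [H1,H0] ; pick H0
  + 35.109.80.0/20 (H3) depth=20
  + 19.232.0.0/13 (H1) depth=13
  Q 143.0.0.41: descend 1000111100 ; hops seen [H1,H3] ; pick H3
  + 143.59.15.26/32 (H1) depth=32
  del 19.233.100.0/24 (clear depth 24)
  del 0.0.0.0/0 (clear depth 0)
  Q 81.177.80.194: descend 0 ; hops seen [∅] ; pick no-route
  + 0.0.0.0/0 (H2) depth=0
  Q 230.12.255.87: descend 1110011 ; hops seen [H2,H0] ; pick H0
  + 231.64.0.0/10 (H2) depth=10
  Q 54.73.154.47: descend 001 ; hops seen [H2] ; pick H2
  Q 231.64.126.246: descend 11100111010 ; hops seen [H2,H0,H2] ; pick H2
  + 143.48.0.0/12 (H0) depth=12
  + 231.92.209.81/32 (H3) depth=32
  del 231.92.0.0/14 (clear depth 14)
  + 35.109.94.100/32 (H2) depth=32
  Q 143.48.0.1: descend 100011110011 ; hops seen [H2,H3,H0] ; pick H0
  + 19.233.96.0/20 (H1) depth=20
  + 32.0.0.0/6 (H2) depth=6
  Q 69.117.55.130: descend 0 ; hops seen [H2] ; pick H2
  Q 17.185.48.40: descend 000100 ; hops seen [H2] ; pick H2
  Q 19.232.77.197: descend 000100111110100 ; hops seen [H2,H1] ; pick H1
  Q 113.73.148.207: descend 0 ; hops seen [H2] ; pick H2
  del 0.0.0.0/0 (clear depth 0)
  + 0.0.0.0/0 (H0) depth=0
  Q 245.72.45.86: descend 111 ; hops seen [H0] ; pick H0

== LOOKUPS ==
["H2","H0","H0","H3","no-route","H0","H2","H2","H0","H2","H2","H1","H2","H0"]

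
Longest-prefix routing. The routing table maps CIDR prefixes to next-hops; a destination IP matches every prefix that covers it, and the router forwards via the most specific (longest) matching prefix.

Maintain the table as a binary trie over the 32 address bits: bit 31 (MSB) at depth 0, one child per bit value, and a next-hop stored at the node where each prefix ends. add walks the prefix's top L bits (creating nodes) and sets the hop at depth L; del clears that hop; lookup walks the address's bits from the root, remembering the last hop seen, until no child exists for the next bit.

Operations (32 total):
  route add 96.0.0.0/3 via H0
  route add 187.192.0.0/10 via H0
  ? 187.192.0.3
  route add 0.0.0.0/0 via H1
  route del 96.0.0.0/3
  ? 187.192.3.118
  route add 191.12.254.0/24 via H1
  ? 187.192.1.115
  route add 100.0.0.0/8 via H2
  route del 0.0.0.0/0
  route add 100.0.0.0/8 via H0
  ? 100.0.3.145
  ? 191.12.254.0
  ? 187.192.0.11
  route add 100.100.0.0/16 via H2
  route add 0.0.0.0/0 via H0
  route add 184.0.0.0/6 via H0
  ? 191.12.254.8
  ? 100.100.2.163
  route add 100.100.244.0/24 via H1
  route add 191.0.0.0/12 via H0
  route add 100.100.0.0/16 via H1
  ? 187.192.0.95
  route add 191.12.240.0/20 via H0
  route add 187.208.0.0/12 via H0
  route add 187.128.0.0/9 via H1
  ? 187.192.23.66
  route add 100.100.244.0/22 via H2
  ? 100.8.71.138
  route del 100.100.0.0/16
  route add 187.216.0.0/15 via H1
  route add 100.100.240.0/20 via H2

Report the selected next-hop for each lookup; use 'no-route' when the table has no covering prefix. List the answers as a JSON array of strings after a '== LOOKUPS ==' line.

Apply in order:
  + 96.0.0.0/3 (H0) depth=3
  + 187.192.0.0/10 (H0) depth=10
  lookup 187.192.0.3: bits 1011101111 walk d0:-→d1:-→d2:-→d3:-→d4:-→d5:-→d6:-→d7:-→d8:-→d9:-→d10:H0 -> H0
  + 0.0.0.0/0 (H1) depth=0
  - 96.0.0.0/3 clear@3
  lookup 187.192.3.118: bits 1011101111 walk d0:H1→d1:-→d2:-→d3:-→d4:-→d5:-→d6:-→d7:-→d8:-→d9:-→d10:H0 -> H0
  + 191.12.254.0/24 (H1) depth=24
  lookup 187.192.1.115: bits 1011101111 walk d0:H1→d1:-→d2:-→d3:-→d4:-→d5:-→d6:-→d7:-→d8:-→d9:-→d10:H0 -> H0
  + 100.0.0.0/8 (H2) depth=8
  - 0.0.0.0/0 clear@0
  + 100.0.0.0/8 (H0) depth=8
  lookup 100.0.3.145: bits 01100100 walk d0:-→d1:-→d2:-→d3:-→d4:-→d5:-→d6:-→d7:-→d8:H0 -> H0
  lookup 191.12.254.0: bits 101111110000110011111110 walk d0:-→d1:-→d2:-→d3:-→d4:-→d5:-→d6:-→d7:-→d8:-→d9:-→d10:-→d11:-→d12:-→d13:-→d14:-→d15:-→d16:-→d17:-→d18:-→d19:-→d20:-→d21:-→d22:-→d23:-→d24:H1 -> H1
  lookup 187.192.0.11: bits 1011101111 walk d0:-→d1:-→d2:-→d3:-→d4:-→d5:-→d6:-→d7:-→d8:-→d9:-→d10:H0 -> H0
  + 100.100.0.0/16 (H2) depth=16
  + 0.0.0.0/0 (H0) depth=0
  + 184.0.0.0/6 (H0) depth=6
  lookup 191.12.254.8: bits 101111110000110011111110 walk d0:H0→d1:-→d2:-→d3:-→d4:-→d5:-→d6:-→d7:-→d8:-→d9:-→d10:-→d11:-→d12:-→d13:-→d14:-→d15:-→d16:-→d17:-→d18:-→d19:-→d20:-→d21:-→d22:-→d23:-→d24:H1 -> H1
  lookup 100.100.2.163: bits 0110010001100100 walk d0:H0→d1:-→d2:-→d3:-→d4:-→d5:-→d6:-→d7:-→d8:H0→d9:-→d10:-→d11:-→d12:-→d13:-→d14:-→d15:-→d16:H2 -> H2
  + 100.100.244.0/24 (H1) depth=24
  + 191.0.0.0/12 (H0) depth=12
  + 100.100.0.0/16 (H1) depth=16
  lookup 187.192.0.95: bits 1011101111 walk d0:H0→d1:-→d2:-→d3:-→d4:-→d5:-→d6:H0→d7:-→d8:-→d9:-→d10:H0 -> H0
  + 191.12.240.0/20 (H0) depth=20
  + 187.208.0.0/12 (H0) depth=12
  + 187.128.0.0/9 (H1) depth=9
  lookup 187.192.23.66: bits 10111011110 walk d0:H0→d1:-→d2:-→d3:-→d4:-→d5:-→d6:H0→d7:-→d8:-→d9:H1→d10:H0→d11:- -> H0
  + 100.100.244.0/22 (H2) depth=22
  lookup 100.8.71.138: bits 011001000 walk d0:H0→d1:-→d2:-→d3:-→d4:-→d5:-→d6:-→d7:-→d8:H0→d9:- -> H0
  - 100.100.0.0/16 clear@16
  + 187.216.0.0/15 (H1) depth=15
  + 100.100.240.0/20 (H2) depth=20

== LOOKUPS ==
["H0","H0","H0","H0","H1","H0","H1","H2","H0","H0","H0"]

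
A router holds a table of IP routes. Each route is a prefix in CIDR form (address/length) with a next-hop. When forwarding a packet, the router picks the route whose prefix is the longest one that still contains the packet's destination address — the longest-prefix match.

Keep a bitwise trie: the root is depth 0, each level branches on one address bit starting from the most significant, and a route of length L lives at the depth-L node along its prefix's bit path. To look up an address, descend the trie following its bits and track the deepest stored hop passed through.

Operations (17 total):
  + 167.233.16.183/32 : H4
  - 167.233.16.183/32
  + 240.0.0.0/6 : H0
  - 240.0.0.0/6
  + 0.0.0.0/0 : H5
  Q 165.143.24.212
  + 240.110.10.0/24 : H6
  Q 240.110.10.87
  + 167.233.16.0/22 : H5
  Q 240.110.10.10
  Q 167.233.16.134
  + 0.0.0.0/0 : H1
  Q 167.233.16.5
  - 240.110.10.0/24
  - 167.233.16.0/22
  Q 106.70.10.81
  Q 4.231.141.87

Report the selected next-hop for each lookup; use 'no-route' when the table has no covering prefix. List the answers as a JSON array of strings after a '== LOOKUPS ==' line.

Process each operation:
  + 167.233.16.183/32 (H4) depth=32
  - 167.233.16.183/32 clear@32
  + 240.0.0.0/6 (H0) depth=6
  - 240.0.0.0/6 clear@6
  + 0.0.0.0/0 (H5) depth=0
  Q 165.143.24.212: descend 101001 ; hops seen [H5] ; pick H5
  + 240.110.10.0/24 (H6) depth=24
  Q 240.110.10.87: descend 111100000110111000001010 ; hops seen [H5,H6] ; pick H6
  + 167.233.16.0/22 (H5) depth=22
  Q 240.110.10.10: descend 111100000110111000001010 ; hops seen [H5,H6] ; pick H6
  Q 167.233.16.134: descend 10100111111010010001000010 ; hops seen [H5,H5] ; pick H5
  + 0.0.0.0/0 (H1) depth=0
  Q 167.233.16.5: descend 101001111110100100010000 ; hops seen [H1,H5] ; pick H5
  - 240.110.10.0/24 clear@24
  - 167.233.16.0/22 clear@22
  Q 106.70.10.81: descend ε ; hops seen [H1] ; pick H1
  Q 4.231.141.87: descend ε ; hops seen [H1] ; pick H1

== LOOKUPS ==
["H5","H6","H6","H5","H5","H1","H1"]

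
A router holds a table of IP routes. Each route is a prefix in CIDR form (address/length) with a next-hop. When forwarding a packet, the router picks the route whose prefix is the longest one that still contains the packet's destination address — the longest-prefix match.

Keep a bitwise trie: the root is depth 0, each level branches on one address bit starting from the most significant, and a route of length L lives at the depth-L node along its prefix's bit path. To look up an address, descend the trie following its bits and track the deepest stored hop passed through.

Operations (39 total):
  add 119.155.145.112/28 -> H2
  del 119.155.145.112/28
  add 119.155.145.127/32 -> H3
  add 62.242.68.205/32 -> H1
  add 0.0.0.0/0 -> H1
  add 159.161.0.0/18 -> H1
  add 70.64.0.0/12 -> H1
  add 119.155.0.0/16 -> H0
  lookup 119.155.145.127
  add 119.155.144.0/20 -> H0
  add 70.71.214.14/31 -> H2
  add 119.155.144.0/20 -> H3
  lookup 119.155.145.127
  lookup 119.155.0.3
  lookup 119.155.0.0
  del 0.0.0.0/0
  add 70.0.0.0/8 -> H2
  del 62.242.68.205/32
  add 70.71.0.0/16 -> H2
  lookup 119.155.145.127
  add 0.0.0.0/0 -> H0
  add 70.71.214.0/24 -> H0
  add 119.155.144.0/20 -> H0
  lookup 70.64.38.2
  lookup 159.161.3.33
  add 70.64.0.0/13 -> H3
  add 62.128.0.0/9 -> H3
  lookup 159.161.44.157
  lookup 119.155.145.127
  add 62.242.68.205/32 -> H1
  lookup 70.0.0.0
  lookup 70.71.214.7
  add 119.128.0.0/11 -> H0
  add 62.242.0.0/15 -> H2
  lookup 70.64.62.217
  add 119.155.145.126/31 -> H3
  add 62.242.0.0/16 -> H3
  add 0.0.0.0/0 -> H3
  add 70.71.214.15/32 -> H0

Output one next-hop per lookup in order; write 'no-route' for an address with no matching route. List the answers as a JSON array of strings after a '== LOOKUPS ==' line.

Process each operation:
  add 119.155.145.112/28 -> H2 at depth 28
  - 119.155.145.112/28 clear@28
  add 119.155.145.127/32 -> H3 at depth 32
  add 62.242.68.205/32 -> H1 at depth 32
  add 0.0.0.0/0 -> H1 at depth 0
  add 159.161.0.0/18 -> H1 at depth 18
  add 70.64.0.0/12 -> H1 at depth 12
  add 119.155.0.0/16 -> H0 at depth 16
  ? 119.155.145.127  path d0:H1→d1:-→d2:-→d3:-→d4:-→d5:-→d6:-→d7:-→d8:-→d9:-→d10:-→d11:-→d12:-→d13:-→d14:-→d15:-→d16:H0→d17:-→d18:-→d19:-→d20:-→d21:-→d22:-→d23:-→d24:-→d25:-→d26:-→d27:-→d28:-→d29:-→d30:-→d31:-→d32:H3  best=H3
  add 119.155.144.0/20 -> H0 at depth 20
  add 70.71.214.14/31 -> H2 at depth 31
  add 119.155.144.0/20 -> H3 at depth 20
  ? 119.155.145.127  path d0:H1→d1:-→d2:-→d3:-→d4:-→d5:-→d6:-→d7:-→d8:-→d9:-→d10:-→d11:-→d12:-→d13:-→d14:-→d15:-→d16:H0→d17:-→d18:-→d19:-→d20:H3→d21:-→d22:-→d23:-→d24:-→d25:-→d26:-→d27:-→d28:-→d29:-→d30:-→d31:-→d32:H3  best=H3
  ? 119.155.0.3  path d0:H1→d1:-→d2:-→d3:-→d4:-→d5:-→d6:-→d7:-→d8:-→d9:-→d10:-→d11:-→d12:-→d13:-→d14:-→d15:-→d16:H0  best=H0
  ? 119.155.0.0  path d0:H1→d1:-→d2:-→d3:-→d4:-→d5:-→d6:-→d7:-→d8:-→d9:-→d10:-→d11:-→d12:-→d13:-→d14:-→d15:-→d16:H0  best=H0
  - 0.0.0.0/0 clear@0
  add 70.0.0.0/8 -> H2 at depth 8
  - 62.242.68.205/32 clear@32
  add 70.71.0.0/16 -> H2 at depth 16
  ? 119.155.145.127  path d0:-→d1:-→d2:-→d3:-→d4:-→d5:-→d6:-→d7:-→d8:-→d9:-→d10:-→d11:-→d12:-→d13:-→d14:-→d15:-→d16:H0→d17:-→d18:-→d19:-→d20:H3→d21:-→d22:-→d23:-→d24:-→d25:-→d26:-→d27:-→d28:-→d29:-→d30:-→d31:-→d32:H3  best=H3
  add 0.0.0.0/0 -> H0 at depth 0
  add 70.71.214.0/24 -> H0 at depth 24
  add 119.155.144.0/20 -> H0 at depth 20
  ? 70.64.38.2  path d0:H0→d1:-→d2:-→d3:-→d4:-→d5:-→d6:-→d7:-→d8:H2→d9:-→d10:-→d11:-→d12:H1→d13:-  best=H1
  ? 159.161.3.33  path d0:H0→d1:-→d2:-→d3:-→d4:-→d5:-→d6:-→d7:-→d8:-→d9:-→d10:-→d11:-→d12:-→d13:-→d14:-→d15:-→d16:-→d17:-→d18:H1  best=H1
  add 70.64.0.0/13 -> H3 at depth 13
  add 62.128.0.0/9 -> H3 at depth 9
  ? 159.161.44.157  path d0:H0→d1:-→d2:-→d3:-→d4:-→d5:-→d6:-→d7:-→d8:-→d9:-→d10:-→d11:-→d12:-→d13:-→d14:-→d15:-→d16:-→d17:-→d18:H1  best=H1
  ? 119.155.145.127  path d0:H0→d1:-→d2:-→d3:-→d4:-→d5:-→d6:-→d7:-→d8:-→d9:-→d10:-→d11:-→d12:-→d13:-→d14:-→d15:-→d16:H0→d17:-→d18:-→d19:-→d20:H0→d21:-→d22:-→d23:-→d24:-→d25:-→d26:-→d27:-→d28:-→d29:-→d30:-→d31:-→d32:H3  best=H3
  add 62.242.68.205/32 -> H1 at depth 32
  ? 70.0.0.0  path d0:H0→d1:-→d2:-→d3:-→d4:-→d5:-→d6:-→d7:-→d8:H2→d9:-  best=H2
  ? 70.71.214.7  path d0:H0→d1:-→d2:-→d3:-→d4:-→d5:-→d6:-→d7:-→d8:H2→d9:-→d10:-→d11:-→d12:H1→d13:H3→d14:-→d15:-→d16:H2→d17:-→d18:-→d19:-→d20:-→d21:-→d22:-→d23:-→d24:H0→d25:-→d26:-→d27:-→d28:-  best=H0
  add 119.128.0.0/11 -> H0 at depth 11
  add 62.242.0.0/15 -> H2 at depth 15
  ? 70.64.62.217  path d0:H0→d1:-→d2:-→d3:-→d4:-→d5:-→d6:-→d7:-→d8:H2→d9:-→d10:-→d11:-→d12:H1→d13:H3  best=H3
  add 119.155.145.126/31 -> H3 at depth 31
  add 62.242.0.0/16 -> H3 at depth 16
  add 0.0.0.0/0 -> H3 at depth 0
  add 70.71.214.15/32 -> H0 at depth 32

== LOOKUPS ==
["H3","H3","H0","H0","H3","H1","H1","H1","H3","H2","H0","H3"]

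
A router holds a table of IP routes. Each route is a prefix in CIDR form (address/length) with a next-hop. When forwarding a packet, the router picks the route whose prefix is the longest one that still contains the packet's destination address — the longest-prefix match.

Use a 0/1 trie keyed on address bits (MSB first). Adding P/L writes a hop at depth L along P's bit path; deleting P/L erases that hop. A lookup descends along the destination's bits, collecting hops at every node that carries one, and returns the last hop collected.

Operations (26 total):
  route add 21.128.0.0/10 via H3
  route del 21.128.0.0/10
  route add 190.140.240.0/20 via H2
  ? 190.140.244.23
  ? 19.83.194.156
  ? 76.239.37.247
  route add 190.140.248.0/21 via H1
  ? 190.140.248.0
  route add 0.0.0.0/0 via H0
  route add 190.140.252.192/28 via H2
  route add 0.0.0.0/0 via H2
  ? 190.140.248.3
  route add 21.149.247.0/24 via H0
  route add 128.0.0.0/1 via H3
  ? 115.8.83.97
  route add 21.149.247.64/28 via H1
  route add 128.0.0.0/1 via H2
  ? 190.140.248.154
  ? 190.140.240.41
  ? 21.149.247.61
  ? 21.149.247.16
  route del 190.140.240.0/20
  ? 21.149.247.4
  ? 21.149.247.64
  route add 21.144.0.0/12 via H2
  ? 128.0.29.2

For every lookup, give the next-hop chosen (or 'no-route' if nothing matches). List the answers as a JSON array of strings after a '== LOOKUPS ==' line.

Process each operation:
  add 21.128.0.0/10 -> H3 at depth 10
  - 21.128.0.0/10 clear@10
  add 190.140.240.0/20 -> H2 at depth 20
  ? 190.140.244.23  path d0:-→d1:-→d2:-→d3:-→d4:-→d5:-→d6:-→d7:-→d8:-→d9:-→d10:-→d11:-→d12:-→d13:-→d14:-→d15:-→d16:-→d17:-→d18:-→d19:-→d20:H2  best=H2
  ? 19.83.194.156  path d0:-→d1:-→d2:-→d3:-→d4:-→d5:-  best=no-route
  ? 76.239.37.247  path d0:-→d1:-  best=no-route
  add 190.140.248.0/21 -> H1 at depth 21
  ? 190.140.248.0  path d0:-→d1:-→d2:-→d3:-→d4:-→d5:-→d6:-→d7:-→d8:-→d9:-→d10:-→d11:-→d12:-→d13:-→d14:-→d15:-→d16:-→d17:-→d18:-→d19:-→d20:H2→d21:H1  best=H1
  add 0.0.0.0/0 -> H0 at depth 0
  add 190.140.252.192/28 -> H2 at depth 28
  add 0.0.0.0/0 -> H2 at depth 0
  ? 190.140.248.3  path d0:H2→d1:-→d2:-→d3:-→d4:-→d5:-→d6:-→d7:-→d8:-→d9:-→d10:-→d11:-→d12:-→d13:-→d14:-→d15:-→d16:-→d17:-→d18:-→d19:-→d20:H2→d21:H1  best=H1
  add 21.149.247.0/24 -> H0 at depth 24
  add 128.0.0.0/1 -> H3 at depth 1
  ? 115.8.83.97  path d0:H2→d1:-  best=H2
  add 21.149.247.64/28 -> H1 at depth 28
  add 128.0.0.0/1 -> H2 at depth 1
  ? 190.140.248.154  path d0:H2→d1:H2→d2:-→d3:-→d4:-→d5:-→d6:-→d7:-→d8:-→d9:-→d10:-→d11:-→d12:-→d13:-→d14:-→d15:-→d16:-→d17:-→d18:-→d19:-→d20:H2→d21:H1  best=H1
  ? 190.140.240.41  path d0:H2→d1:H2→d2:-→d3:-→d4:-→d5:-→d6:-→d7:-→d8:-→d9:-→d10:-→d11:-→d12:-→d13:-→d14:-→d15:-→d16:-→d17:-→d18:-→d19:-→d20:H2  best=H2
  ? 21.149.247.61  path d0:H2→d1:-→d2:-→d3:-→d4:-→d5:-→d6:-→d7:-→d8:-→d9:-→d10:-→d11:-→d12:-→d13:-→d14:-→d15:-→d16:-→d17:-→d18:-→d19:-→d20:-→d21:-→d22:-→d23:-→d24:H0→d25:-  best=H0
  ? 21.149.247.16  path d0:H2→d1:-→d2:-→d3:-→d4:-→d5:-→d6:-→d7:-→d8:-→d9:-→d10:-→d11:-→d12:-→d13:-→d14:-→d15:-→d16:-→d17:-→d18:-→d19:-→d20:-→d21:-→d22:-→d23:-→d24:H0→d25:-  best=H0
  - 190.140.240.0/20 clear@20
  ? 21.149.247.4  path d0:H2→d1:-→d2:-→d3:-→d4:-→d5:-→d6:-→d7:-→d8:-→d9:-→d10:-→d11:-→d12:-→d13:-→d14:-→d15:-→d16:-→d17:-→d18:-→d19:-→d20:-→d21:-→d22:-→d23:-→d24:H0→d25:-  best=H0
  ? 21.149.247.64  path d0:H2→d1:-→d2:-→d3:-→d4:-→d5:-→d6:-→d7:-→d8:-→d9:-→d10:-→d11:-→d12:-→d13:-→d14:-→d15:-→d16:-→d17:-→d18:-→d19:-→d20:-→d21:-→d22:-→d23:-→d24:H0→d25:-→d26:-→d27:-→d28:H1  best=H1
  add 21.144.0.0/12 -> H2 at depth 12
  ? 128.0.29.2  path d0:H2→d1:H2→d2:-  best=H2

== LOOKUPS ==
["H2","no-route","no-route","H1","H1","H2","H1","H2","H0","H0","H0","H1","H2"]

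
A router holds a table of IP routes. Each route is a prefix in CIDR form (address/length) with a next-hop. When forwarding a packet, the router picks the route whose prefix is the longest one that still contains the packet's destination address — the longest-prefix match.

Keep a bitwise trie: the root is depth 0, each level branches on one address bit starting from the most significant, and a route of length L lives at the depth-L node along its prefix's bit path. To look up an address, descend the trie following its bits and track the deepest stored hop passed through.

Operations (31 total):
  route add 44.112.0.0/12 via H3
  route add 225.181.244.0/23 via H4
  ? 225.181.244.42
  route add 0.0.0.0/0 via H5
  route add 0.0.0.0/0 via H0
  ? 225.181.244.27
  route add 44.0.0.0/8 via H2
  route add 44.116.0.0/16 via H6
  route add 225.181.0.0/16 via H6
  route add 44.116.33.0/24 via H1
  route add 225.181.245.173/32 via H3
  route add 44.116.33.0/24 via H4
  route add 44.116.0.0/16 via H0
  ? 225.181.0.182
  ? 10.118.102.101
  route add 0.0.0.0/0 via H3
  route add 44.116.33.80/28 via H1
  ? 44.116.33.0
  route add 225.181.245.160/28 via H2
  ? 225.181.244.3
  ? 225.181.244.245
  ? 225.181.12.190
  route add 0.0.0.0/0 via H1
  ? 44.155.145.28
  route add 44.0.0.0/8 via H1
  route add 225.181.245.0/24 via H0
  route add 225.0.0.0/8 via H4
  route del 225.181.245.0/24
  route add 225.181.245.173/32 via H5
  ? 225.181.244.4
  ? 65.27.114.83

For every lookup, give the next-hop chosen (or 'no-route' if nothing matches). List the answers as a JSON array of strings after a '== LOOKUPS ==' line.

Process each operation:
  add 44.112.0.0/12 -> H3 at depth 12
  add 225.181.244.0/23 -> H4 at depth 23
  Q 225.181.244.42: descend 11100001101101011111010 ; hops seen [H4] ; pick H4
  add 0.0.0.0/0 -> H5 at depth 0
  add 0.0.0.0/0 -> H0 at depth 0
  Q 225.181.244.27: descend 11100001101101011111010 ; hops seen [H0,H4] ; pick H4
  add 44.0.0.0/8 -> H2 at depth 8
  add 44.116.0.0/16 -> H6 at depth 16
  add 225.181.0.0/16 -> H6 at depth 16
  add 44.116.33.0/24 -> H1 at depth 24
  add 225.181.245.173/32 -> H3 at depth 32
  add 44.116.33.0/24 -> H4 at depth 24
  add 44.116.0.0/16 -> H0 at depth 16
  Q 225.181.0.182: descend 1110000110110101 ; hops seen [H0,H6] ; pick H6
  Q 10.118.102.101: descend 00 ; hops seen [H0] ; pick H0
  add 0.0.0.0/0 -> H3 at depth 0
  add 44.116.33.80/28 -> H1 at depth 28
  Q 44.116.33.0: descend 0010110001110100001000010 ; hops seen [H3,H2,H3,H0,H4] ; pick H4
  add 225.181.245.160/28 -> H2 at depth 28
  Q 225.181.244.3: descend 11100001101101011111010 ; hops seen [H3,H6,H4] ; pick H4
  Q 225.181.244.245: descend 11100001101101011111010 ; hops seen [H3,H6,H4] ; pick H4
  Q 225.181.12.190: descend 1110000110110101 ; hops seen [H3,H6] ; pick H6
  add 0.0.0.0/0 -> H1 at depth 0
  Q 44.155.145.28: descend 00101100 ; hops seen [H1,H2] ; pick H2
  add 44.0.0.0/8 -> H1 at depth 8
  add 225.181.245.0/24 -> H0 at depth 24
  add 225.0.0.0/8 -> H4 at depth 8
  - 225.181.245.0/24 clear@24
  add 225.181.245.173/32 -> H5 at depth 32
  Q 225.181.244.4: descend 11100001101101011111010 ; hops seen [H1,H4,H6,H4] ; pick H4
  Q 65.27.114.83: descend 0 ; hops seen [H1] ; pick H1

== LOOKUPS ==
["H4","H4","H6","H0","H4","H4","H4","H6","H2","H4","H1"]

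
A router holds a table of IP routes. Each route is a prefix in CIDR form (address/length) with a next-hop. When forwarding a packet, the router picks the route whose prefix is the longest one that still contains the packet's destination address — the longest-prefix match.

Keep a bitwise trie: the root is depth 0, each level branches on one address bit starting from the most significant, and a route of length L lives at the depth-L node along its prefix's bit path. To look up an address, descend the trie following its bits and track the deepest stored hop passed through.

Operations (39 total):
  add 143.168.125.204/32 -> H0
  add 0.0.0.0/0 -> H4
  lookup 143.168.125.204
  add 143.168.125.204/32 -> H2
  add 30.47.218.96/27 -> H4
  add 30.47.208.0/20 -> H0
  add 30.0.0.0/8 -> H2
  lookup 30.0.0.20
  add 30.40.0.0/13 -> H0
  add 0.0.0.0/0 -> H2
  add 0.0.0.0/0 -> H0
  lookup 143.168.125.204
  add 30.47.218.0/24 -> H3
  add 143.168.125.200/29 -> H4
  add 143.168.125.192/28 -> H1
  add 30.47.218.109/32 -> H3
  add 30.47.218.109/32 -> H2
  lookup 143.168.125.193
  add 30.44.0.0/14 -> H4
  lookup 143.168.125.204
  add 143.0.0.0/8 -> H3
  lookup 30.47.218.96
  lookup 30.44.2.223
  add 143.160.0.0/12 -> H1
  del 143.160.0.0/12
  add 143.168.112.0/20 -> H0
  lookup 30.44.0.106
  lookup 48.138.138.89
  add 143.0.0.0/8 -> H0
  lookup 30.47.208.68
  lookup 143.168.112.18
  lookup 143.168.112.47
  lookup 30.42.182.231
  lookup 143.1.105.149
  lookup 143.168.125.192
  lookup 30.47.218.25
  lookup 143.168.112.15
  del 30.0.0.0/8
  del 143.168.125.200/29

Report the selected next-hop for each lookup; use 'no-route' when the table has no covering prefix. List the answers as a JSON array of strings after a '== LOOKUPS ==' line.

Trace:
  + 143.168.125.204/32 (H0) depth=32
  + 0.0.0.0/0 (H4) depth=0
  Q 143.168.125.204: descend 10001111101010000111110111001100 ; hops seen [H4,H0] ; pick H0
  + 143.168.125.204/32 (H2) depth=32
  + 30.47.218.96/27 (H4) depth=27
  + 30.47.208.0/20 (H0) depth=20
  + 30.0.0.0/8 (H2) depth=8
  Q 30.0.0.20: descend 0001111000 ; hops seen [H4,H2] ; pick H2
  + 30.40.0.0/13 (H0) depth=13
  + 0.0.0.0/0 (H2) depth=0
  + 0.0.0.0/0 (H0) depth=0
  Q 143.168.125.204: descend 10001111101010000111110111001100 ; hops seen [H0,H2] ; pick H2
  + 30.47.218.0/24 (H3) depth=24
  + 143.168.125.200/29 (H4) depth=29
  + 143.168.125.192/28 (H1) depth=28
  + 30.47.218.109/32 (H3) depth=32
  + 30.47.218.109/32 (H2) depth=32
  Q 143.168.125.193: descend 1000111110101000011111011100 ; hops seen [H0,H1] ; pick H1
  + 30.44.0.0/14 (H4) depth=14
  Q 143.168.125.204: descend 10001111101010000111110111001100 ; hops seen [H0,H1,H4,H2] ; pick H2
  + 143.0.0.0/8 (H3) depth=8
  Q 30.47.218.96: descend 0001111000101111110110100110 ; hops seen [H0,H2,H0,H4,H0,H3,H4] ; pick H4
  Q 30.44.2.223: descend 00011110001011 ; hops seen [H0,H2,H0,H4] ; pick H4
  + 143.160.0.0/12 (H1) depth=12
  - 143.160.0.0/12 clear@12
  + 143.168.112.0/20 (H0) depth=20
  Q 30.44.0.106: descend 00011110001011 ; hops seen [H0,H2,H0,H4] ; pick H4
  Q 48.138.138.89: descend 00 ; hops seen [H0] ; pick H0
  + 143.0.0.0/8 (H0) depth=8
  Q 30.47.208.68: descend 00011110001011111101 ; hops seen [H0,H2,H0,H4,H0] ; pick H0
  Q 143.168.112.18: descend 10001111101010000111 ; hops seen [H0,H0,H0] ; pick H0
  Q 143.168.112.47: descend 10001111101010000111 ; hops seen [H0,H0,H0] ; pick H0
  Q 30.42.182.231: descend 0001111000101 ; hops seen [H0,H2,H0] ; pick H0
  Q 143.1.105.149: descend 10001111 ; hops seen [H0,H0] ; pick H0
  Q 143.168.125.192: descend 1000111110101000011111011100 ; hops seen [H0,H0,H0,H1] ; pick H1
  Q 30.47.218.25: descend 0001111000101111110110100 ; hops seen [H0,H2,H0,H4,H0,H3] ; pick H3
  Q 143.168.112.15: descend 10001111101010000111 ; hops seen [H0,H0,H0] ; pick H0
  - 30.0.0.0/8 clear@8
  - 143.168.125.200/29 clear@29

== LOOKUPS ==
["H0","H2","H2","H1","H2","H4","H4","H4","H0","H0","H0","H0","H0","H0","H1","H3","H0"]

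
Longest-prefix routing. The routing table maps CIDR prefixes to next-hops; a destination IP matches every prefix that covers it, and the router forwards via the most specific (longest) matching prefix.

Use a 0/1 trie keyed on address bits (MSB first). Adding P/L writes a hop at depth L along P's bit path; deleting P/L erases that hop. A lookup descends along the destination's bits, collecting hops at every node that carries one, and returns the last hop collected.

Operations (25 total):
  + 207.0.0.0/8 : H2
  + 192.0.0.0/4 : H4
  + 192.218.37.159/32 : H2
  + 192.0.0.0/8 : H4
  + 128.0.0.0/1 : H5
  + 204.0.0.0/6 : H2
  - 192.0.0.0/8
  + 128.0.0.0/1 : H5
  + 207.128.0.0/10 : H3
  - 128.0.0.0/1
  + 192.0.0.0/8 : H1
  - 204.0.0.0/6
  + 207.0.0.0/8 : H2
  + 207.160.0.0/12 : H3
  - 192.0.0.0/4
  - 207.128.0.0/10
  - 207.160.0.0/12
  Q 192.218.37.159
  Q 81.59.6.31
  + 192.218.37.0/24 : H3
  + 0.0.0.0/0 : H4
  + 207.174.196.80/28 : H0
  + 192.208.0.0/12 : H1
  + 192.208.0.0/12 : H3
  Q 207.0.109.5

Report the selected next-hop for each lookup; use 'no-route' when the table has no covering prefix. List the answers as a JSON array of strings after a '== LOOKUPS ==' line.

Process each operation:
  add 207.0.0.0/8 -> H2 at depth 8
  add 192.0.0.0/4 -> H4 at depth 4
  add 192.218.37.159/32 -> H2 at depth 32
  add 192.0.0.0/8 -> H4 at depth 8
  add 128.0.0.0/1 -> H5 at depth 1
  add 204.0.0.0/6 -> H2 at depth 6
  del 192.0.0.0/8 (clear depth 8)
  add 128.0.0.0/1 -> H5 at depth 1
  add 207.128.0.0/10 -> H3 at depth 10
  del 128.0.0.0/1 (clear depth 1)
  add 192.0.0.0/8 -> H1 at depth 8
  del 204.0.0.0/6 (clear depth 6)
  add 207.0.0.0/8 -> H2 at depth 8
  add 207.160.0.0/12 -> H3 at depth 12
  del 192.0.0.0/4 (clear depth 4)
  del 207.128.0.0/10 (clear depth 10)
  del 207.160.0.0/12 (clear depth 12)
  lookup 192.218.37.159: bits 11000000110110100010010110011111 walk d0:-→d1:-→d2:-→d3:-→d4:-→d5:-→d6:-→d7:-→d8:H1→d9:-→d10:-→d11:-→d12:-→d13:-→d14:-→d15:-→d16:-→d17:-→d18:-→d19:-→d20:-→d21:-→d22:-→d23:-→d24:-→d25:-→d26:-→d27:-→d28:-→d29:-→d30:-→d31:-→d32:H2 -> H2
  lookup 81.59.6.31: bits ε walk d0:- -> no-route
  add 192.218.37.0/24 -> H3 at depth 24
  add 0.0.0.0/0 -> H4 at depth 0
  add 207.174.196.80/28 -> H0 at depth 28
  add 192.208.0.0/12 -> H1 at depth 12
  add 192.208.0.0/12 -> H3 at depth 12
  lookup 207.0.109.5: bits 11001111 walk d0:H4→d1:-→d2:-→d3:-→d4:-→d5:-→d6:-→d7:-→d8:H2 -> H2

== LOOKUPS ==
["H2","no-route","H2"]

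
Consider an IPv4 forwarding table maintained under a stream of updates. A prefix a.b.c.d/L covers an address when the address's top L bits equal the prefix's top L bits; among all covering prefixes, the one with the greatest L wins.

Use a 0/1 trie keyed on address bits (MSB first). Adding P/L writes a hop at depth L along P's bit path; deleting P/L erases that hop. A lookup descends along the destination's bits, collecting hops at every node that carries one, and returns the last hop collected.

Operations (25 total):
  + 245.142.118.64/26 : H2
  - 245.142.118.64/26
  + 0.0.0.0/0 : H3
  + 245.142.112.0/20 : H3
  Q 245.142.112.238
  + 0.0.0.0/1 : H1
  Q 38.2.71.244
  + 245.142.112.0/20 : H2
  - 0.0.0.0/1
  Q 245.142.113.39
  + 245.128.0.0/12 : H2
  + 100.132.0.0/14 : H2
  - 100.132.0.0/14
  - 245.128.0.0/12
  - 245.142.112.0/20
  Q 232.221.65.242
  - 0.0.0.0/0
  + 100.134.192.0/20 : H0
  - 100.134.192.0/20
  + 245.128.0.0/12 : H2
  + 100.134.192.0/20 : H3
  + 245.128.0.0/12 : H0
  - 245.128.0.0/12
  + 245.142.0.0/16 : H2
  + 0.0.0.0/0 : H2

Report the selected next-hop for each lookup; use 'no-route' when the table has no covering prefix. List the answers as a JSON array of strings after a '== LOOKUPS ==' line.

Apply in order:
  + 245.142.118.64/26 (H2) depth=26
  - 245.142.118.64/26 clear@26
  + 0.0.0.0/0 (H3) depth=0
  + 245.142.112.0/20 (H3) depth=20
  lookup 245.142.112.238: bits 111101011000111001110 walk d0:H3→d1:-→d2:-→d3:-→d4:-→d5:-→d6:-→d7:-→d8:-→d9:-→d10:-→d11:-→d12:-→d13:-→d14:-→d15:-→d16:-→d17:-→d18:-→d19:-→d20:H3→d21:- -> H3
  + 0.0.0.0/1 (H1) depth=1
  lookup 38.2.71.244: bits 0 walk d0:H3→d1:H1 -> H1
  + 245.142.112.0/20 (H2) depth=20
  - 0.0.0.0/1 clear@1
  lookup 245.142.113.39: bits 111101011000111001110 walk d0:H3→d1:-→d2:-→d3:-→d4:-→d5:-→d6:-→d7:-→d8:-→d9:-→d10:-→d11:-→d12:-→d13:-→d14:-→d15:-→d16:-→d17:-→d18:-→d19:-→d20:H2→d21:- -> H2
  + 245.128.0.0/12 (H2) depth=12
  + 100.132.0.0/14 (H2) depth=14
  - 100.132.0.0/14 clear@14
  - 245.128.0.0/12 clear@12
  - 245.142.112.0/20 clear@20
  lookup 232.221.65.242: bits 111 walk d0:H3→d1:-→d2:-→d3:- -> H3
  - 0.0.0.0/0 clear@0
  + 100.134.192.0/20 (H0) depth=20
  - 100.134.192.0/20 clear@20
  + 245.128.0.0/12 (H2) depth=12
  + 100.134.192.0/20 (H3) depth=20
  + 245.128.0.0/12 (H0) depth=12
  - 245.128.0.0/12 clear@12
  + 245.142.0.0/16 (H2) depth=16
  + 0.0.0.0/0 (H2) depth=0

== LOOKUPS ==
["H3","H1","H2","H3"]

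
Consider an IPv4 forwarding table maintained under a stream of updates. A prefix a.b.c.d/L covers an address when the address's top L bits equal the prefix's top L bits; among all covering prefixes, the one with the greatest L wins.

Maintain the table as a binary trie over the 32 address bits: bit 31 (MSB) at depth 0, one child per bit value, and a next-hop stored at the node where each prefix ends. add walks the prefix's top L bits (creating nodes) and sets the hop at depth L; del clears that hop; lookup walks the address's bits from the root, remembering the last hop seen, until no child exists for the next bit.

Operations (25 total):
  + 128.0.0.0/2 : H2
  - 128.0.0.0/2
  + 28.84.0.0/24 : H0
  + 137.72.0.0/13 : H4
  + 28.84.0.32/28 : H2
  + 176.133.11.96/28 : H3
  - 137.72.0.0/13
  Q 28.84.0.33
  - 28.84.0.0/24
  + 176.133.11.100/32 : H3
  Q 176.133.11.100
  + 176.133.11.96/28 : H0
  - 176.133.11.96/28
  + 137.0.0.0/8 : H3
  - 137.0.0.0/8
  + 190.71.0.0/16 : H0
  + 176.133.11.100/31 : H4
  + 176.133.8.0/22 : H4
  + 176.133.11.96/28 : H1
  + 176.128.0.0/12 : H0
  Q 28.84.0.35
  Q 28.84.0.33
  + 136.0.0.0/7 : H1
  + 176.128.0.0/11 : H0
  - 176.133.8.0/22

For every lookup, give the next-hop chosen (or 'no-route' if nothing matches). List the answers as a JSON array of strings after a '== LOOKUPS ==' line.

Trace:
  add 128.0.0.0/2 -> H2 at depth 2
  del 128.0.0.0/2 (clear depth 2)
  add 28.84.0.0/24 -> H0 at depth 24
  add 137.72.0.0/13 -> H4 at depth 13
  add 28.84.0.32/28 -> H2 at depth 28
  add 176.133.11.96/28 -> H3 at depth 28
  del 137.72.0.0/13 (clear depth 13)
  Q 28.84.0.33: descend 0001110001010100000000000010 ; hops seen [H0,H2] ; pick H2
  del 28.84.0.0/24 (clear depth 24)
  add 176.133.11.100/32 -> H3 at depth 32
  Q 176.133.11.100: descend 10110000100001010000101101100100 ; hops seen [H3,H3] ; pick H3
  add 176.133.11.96/28 -> H0 at depth 28
  del 176.133.11.96/28 (clear depth 28)
  add 137.0.0.0/8 -> H3 at depth 8
  del 137.0.0.0/8 (clear depth 8)
  add 190.71.0.0/16 -> H0 at depth 16
  add 176.133.11.100/31 -> H4 at depth 31
  add 176.133.8.0/22 -> H4 at depth 22
  add 176.133.11.96/28 -> H1 at depth 28
  add 176.128.0.0/12 -> H0 at depth 12
  Q 28.84.0.35: descend 0001110001010100000000000010 ; hops seen [H2] ; pick H2
  Q 28.84.0.33: descend 0001110001010100000000000010 ; hops seen [H2] ; pick H2
  add 136.0.0.0/7 -> H1 at depth 7
  add 176.128.0.0/11 -> H0 at depth 11
  del 176.133.8.0/22 (clear depth 22)

== LOOKUPS ==
["H2","H3","H2","H2"]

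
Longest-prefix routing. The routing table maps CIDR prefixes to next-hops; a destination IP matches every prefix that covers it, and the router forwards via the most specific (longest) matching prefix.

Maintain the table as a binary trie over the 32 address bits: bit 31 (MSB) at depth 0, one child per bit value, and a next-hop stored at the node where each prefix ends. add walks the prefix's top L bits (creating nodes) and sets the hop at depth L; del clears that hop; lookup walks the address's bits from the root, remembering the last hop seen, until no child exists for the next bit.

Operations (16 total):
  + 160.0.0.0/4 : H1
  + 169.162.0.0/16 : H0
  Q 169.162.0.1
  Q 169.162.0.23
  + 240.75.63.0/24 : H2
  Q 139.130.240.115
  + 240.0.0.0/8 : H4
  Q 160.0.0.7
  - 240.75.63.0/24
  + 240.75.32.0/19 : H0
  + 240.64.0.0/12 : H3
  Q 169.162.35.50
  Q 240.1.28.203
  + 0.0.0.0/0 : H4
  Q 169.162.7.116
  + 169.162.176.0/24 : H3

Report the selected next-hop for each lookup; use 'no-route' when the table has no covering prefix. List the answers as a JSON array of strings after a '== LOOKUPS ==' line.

Trace:
  + 160.0.0.0/4 (H1) depth=4
  + 169.162.0.0/16 (H0) depth=16
  ? 169.162.0.1  path d0:-→d1:-→d2:-→d3:-→d4:H1→d5:-→d6:-→d7:-→d8:-→d9:-→d10:-→d11:-→d12:-→d13:-→d14:-→d15:-→d16:H0  best=H0
  ? 169.162.0.23  path d0:-→d1:-→d2:-→d3:-→d4:H1→d5:-→d6:-→d7:-→d8:-→d9:-→d10:-→d11:-→d12:-→d13:-→d14:-→d15:-→d16:H0  best=H0
  + 240.75.63.0/24 (H2) depth=24
  ? 139.130.240.115  path d0:-→d1:-→d2:-  best=no-route
  + 240.0.0.0/8 (H4) depth=8
  ? 160.0.0.7  path d0:-→d1:-→d2:-→d3:-→d4:H1  best=H1
  - 240.75.63.0/24 clear@24
  + 240.75.32.0/19 (H0) depth=19
  + 240.64.0.0/12 (H3) depth=12
  ? 169.162.35.50  path d0:-→d1:-→d2:-→d3:-→d4:H1→d5:-→d6:-→d7:-→d8:-→d9:-→d10:-→d11:-→d12:-→d13:-→d14:-→d15:-→d16:H0  best=H0
  ? 240.1.28.203  path d0:-→d1:-→d2:-→d3:-→d4:-→d5:-→d6:-→d7:-→d8:H4→d9:-  best=H4
  + 0.0.0.0/0 (H4) depth=0
  ? 169.162.7.116  path d0:H4→d1:-→d2:-→d3:-→d4:H1→d5:-→d6:-→d7:-→d8:-→d9:-→d10:-→d11:-→d12:-→d13:-→d14:-→d15:-→d16:H0  best=H0
  + 169.162.176.0/24 (H3) depth=24

== LOOKUPS ==
["H0","H0","no-route","H1","H0","H4","H0"]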